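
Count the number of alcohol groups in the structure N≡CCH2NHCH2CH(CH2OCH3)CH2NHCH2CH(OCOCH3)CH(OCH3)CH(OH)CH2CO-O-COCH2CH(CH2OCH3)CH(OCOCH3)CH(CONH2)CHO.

N≡C–: carbon triple-bonded to nitrogen → nitrile.
C–N–C with sp³ carbons and no adjacent C=O → amine (secondary).
pendant –CH2OCH3: C–O–C linkage → ether.
C–N–C with sp³ carbons and no adjacent C=O → amine (secondary).
pendant –OC(=O)CH3: an acyloxy group → ester.
pendant –OCH3: C–O–C with sp³ C, no adjacent C=O → ether.
–OH on an sp³ carbon → alcohol (secondary).
two acyl groups sharing one oxygen, –C(=O)–O–C(=O)– → anhydride.
pendant –CH2OCH3: C–O–C linkage → ether.
pendant –OC(=O)CH3: an acyloxy group → ester.
pendant –CONH2: carbonyl C bonded to C and N → amide.
terminal –CHO: carbonyl C bonded to H and C → aldehyde.
Alcohol appears at: CH(OH) → 1.

1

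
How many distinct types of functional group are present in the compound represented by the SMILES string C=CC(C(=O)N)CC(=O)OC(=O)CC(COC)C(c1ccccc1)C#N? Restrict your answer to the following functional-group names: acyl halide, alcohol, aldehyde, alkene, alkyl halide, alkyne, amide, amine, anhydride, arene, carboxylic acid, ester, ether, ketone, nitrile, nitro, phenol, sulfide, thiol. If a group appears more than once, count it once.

Taking each segment in turn:
  CH2=CH: C=C double bond → alkene.
  CH(CONH2): pendant –CONH2: carbonyl C bonded to C and N → amide.
  CH2CO-O-COCH2: two acyl groups sharing one oxygen, –C(=O)–O–C(=O)– → anhydride.
  CH(CH2OCH3): pendant –CH2OCH3: C–O–C linkage → ether.
  CH(C6H5): pendant –C6H5: benzene ring → arene.
  CN: –C≡N: carbon triple-bonded to nitrogen → nitrile.
Distinct types present: alkene, amide, anhydride, arene, ether, nitrile.

6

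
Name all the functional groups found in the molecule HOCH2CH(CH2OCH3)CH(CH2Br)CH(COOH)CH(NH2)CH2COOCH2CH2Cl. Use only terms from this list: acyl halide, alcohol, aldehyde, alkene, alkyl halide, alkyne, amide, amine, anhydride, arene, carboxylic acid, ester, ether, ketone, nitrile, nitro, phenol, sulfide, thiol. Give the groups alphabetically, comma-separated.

alcohol, alkyl halide, amine, carboxylic acid, ester, ether

HO– on an sp³ carbon → alcohol.
pendant –CH2OCH3: C–O–C linkage → ether.
pendant –CH2X: halogen on sp³ carbon → alkyl halide.
pendant –COOH: carbonyl C bonded to C and –OH → carboxylic acid.
–NH2 on an sp³ carbon with no adjacent C=O → amine.
–C(=O)–O–C with C on the carbonyl side → ester.
halogen on an sp³ carbon → alkyl halide.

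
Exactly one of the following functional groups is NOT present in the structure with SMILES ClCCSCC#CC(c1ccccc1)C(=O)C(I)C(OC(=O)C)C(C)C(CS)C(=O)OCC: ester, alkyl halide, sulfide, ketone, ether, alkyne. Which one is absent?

ether

alkyl halide: present (ClCH2 — halogen on an sp³ carbon → alkyl halide).
sulfide: present (CH2SCH2 — C–S–C linkage → sulfide (thioether)).
ester: present (CH(OCOCH3) — pendant –OC(=O)CH3: an acyloxy group → ester).
alkyne: present (C≡C — C≡C triple bond → alkyne).
ketone: present (CO — –C(=O)– with carbon on both sides → ketone).
ether: absent. In each of CH(OCOCH3) and COOCH2CH3, the C–O–C oxygen is adjacent to a C=O, so it belongs to an ester, not an ether.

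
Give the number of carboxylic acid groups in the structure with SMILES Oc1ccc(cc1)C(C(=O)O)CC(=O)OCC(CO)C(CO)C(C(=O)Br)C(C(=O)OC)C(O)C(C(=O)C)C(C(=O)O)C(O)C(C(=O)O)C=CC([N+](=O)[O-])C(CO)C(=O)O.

Working along the chain:
  HOC6H4: –OH attached directly to an aromatic ring → phenol (not alcohol); the ring itself is an arene.
  CH(COOH): pendant –COOH: carbonyl C bonded to C and –OH → carboxylic acid.
  CH2COOCH2: –C(=O)–O–C with C on the carbonyl side → ester.
  CH(CH2OH): pendant –CH2OH on an sp³ backbone C → alcohol.
  CH(CH2OH): pendant –CH2OH on an sp³ backbone C → alcohol.
  CH(COBr): pendant –C(=O)X: carbonyl C bonded to C and halogen → acyl halide.
  CH(COOCH3): pendant –COOCH3: carbonyl C bonded to C and –OCH3 → ester.
  CH(OH): –OH on an sp³ carbon → alcohol (secondary).
  CH(COCH3): pendant –COCH3: carbonyl C bonded to two carbons → ketone.
  CH(COOH): pendant –COOH: carbonyl C bonded to C and –OH → carboxylic acid.
  CH(OH): –OH on an sp³ carbon → alcohol (secondary).
  CH(COOH): pendant –COOH: carbonyl C bonded to C and –OH → carboxylic acid.
  CH=CH: C=C double bond → alkene.
  CH(NO2): –NO2 on an sp³ carbon → nitro (the N=O is not a carbonyl).
  CH(CH2OH): pendant –CH2OH on an sp³ backbone C → alcohol.
  COOH: –COOH: carbonyl C bonded to –OH and C → carboxylic acid (the –OH is not a separate alcohol).
Carboxylic acid appears at: CH(COOH), CH(COOH), CH(COOH), COOH → 4.

4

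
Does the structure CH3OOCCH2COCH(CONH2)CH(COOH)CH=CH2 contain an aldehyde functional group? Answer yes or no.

no

Reading the structure from left to right:
  CH3OOC: CH3O–C(=O)–: carbonyl C bonded to C and to –OCH3 → ester (not ketone + ether).
  CO: –C(=O)– with carbon on both sides → ketone.
  CH(CONH2): pendant –CONH2: carbonyl C bonded to C and N → amide.
  CH(COOH): pendant –COOH: carbonyl C bonded to C and –OH → carboxylic acid.
  CH=CH2: C=C double bond → alkene.
In CO, the carbonyl carbon is bonded to two carbons, so it is a ketone, not an aldehyde. In CH(COOH), the carbonyl carbon bears –OH, not –H, so it is a carboxylic acid.
The groups actually present are: alkene, amide, carboxylic acid, ester, ketone.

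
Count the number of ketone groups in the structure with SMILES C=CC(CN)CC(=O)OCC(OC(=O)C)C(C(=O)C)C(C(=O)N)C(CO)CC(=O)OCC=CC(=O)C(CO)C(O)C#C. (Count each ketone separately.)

C=C double bond → alkene.
pendant –CH2NH2: N on sp³ C, no adjacent C=O → amine.
–C(=O)–O–C with C on the carbonyl side → ester.
pendant –OC(=O)CH3: an acyloxy group → ester.
pendant –COCH3: carbonyl C bonded to two carbons → ketone.
pendant –CONH2: carbonyl C bonded to C and N → amide.
pendant –CH2OH on an sp³ backbone C → alcohol.
–C(=O)–O–C with C on the carbonyl side → ester.
C=C double bond → alkene.
–C(=O)– with carbon on both sides → ketone.
pendant –CH2OH on an sp³ backbone C → alcohol.
–OH on an sp³ carbon → alcohol (secondary).
C≡C triple bond → alkyne.
Ketone appears at: CH(COCH3), CO → 2.

2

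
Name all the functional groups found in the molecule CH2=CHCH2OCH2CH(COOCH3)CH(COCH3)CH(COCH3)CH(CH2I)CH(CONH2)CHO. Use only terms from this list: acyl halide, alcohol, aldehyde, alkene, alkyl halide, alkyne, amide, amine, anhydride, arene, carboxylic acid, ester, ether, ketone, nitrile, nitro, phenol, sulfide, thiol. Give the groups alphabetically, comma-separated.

aldehyde, alkene, alkyl halide, amide, ester, ether, ketone

C=C double bond → alkene.
C–O–C with sp³ carbons on both sides and no adjacent C=O → ether.
pendant –COOCH3: carbonyl C bonded to C and –OCH3 → ester.
pendant –COCH3: carbonyl C bonded to two carbons → ketone.
pendant –COCH3: carbonyl C bonded to two carbons → ketone.
pendant –CH2X: halogen on sp³ carbon → alkyl halide.
pendant –CONH2: carbonyl C bonded to C and N → amide.
terminal –CHO: carbonyl C bonded to H and C → aldehyde.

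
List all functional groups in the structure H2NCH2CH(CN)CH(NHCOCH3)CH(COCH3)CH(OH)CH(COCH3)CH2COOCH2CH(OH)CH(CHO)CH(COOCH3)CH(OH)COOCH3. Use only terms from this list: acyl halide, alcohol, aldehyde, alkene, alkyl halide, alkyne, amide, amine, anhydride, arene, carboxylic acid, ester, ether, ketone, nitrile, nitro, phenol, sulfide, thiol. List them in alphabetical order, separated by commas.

Working along the chain:
  H2NCH2: –NH2 on an sp³ carbon with no adjacent C=O → amine.
  CH(CN): pendant –C≡N: nitrile.
  CH(NHCOCH3): pendant –NHC(=O)CH3: N bonded to a carbonyl → amide (not amine).
  CH(COCH3): pendant –COCH3: carbonyl C bonded to two carbons → ketone.
  CH(OH): –OH on an sp³ carbon → alcohol (secondary).
  CH(COCH3): pendant –COCH3: carbonyl C bonded to two carbons → ketone.
  CH2COOCH2: –C(=O)–O–C with C on the carbonyl side → ester.
  CH(OH): –OH on an sp³ carbon → alcohol (secondary).
  CH(CHO): pendant –CHO: carbonyl C bonded to C and H → aldehyde.
  CH(COOCH3): pendant –COOCH3: carbonyl C bonded to C and –OCH3 → ester.
  CH(OH): –OH on an sp³ carbon → alcohol (secondary).
  COOCH3: –C(=O)OCH3: carbonyl C bonded to C and to –OCH3 → ester (not ketone + ether).

alcohol, aldehyde, amide, amine, ester, ketone, nitrile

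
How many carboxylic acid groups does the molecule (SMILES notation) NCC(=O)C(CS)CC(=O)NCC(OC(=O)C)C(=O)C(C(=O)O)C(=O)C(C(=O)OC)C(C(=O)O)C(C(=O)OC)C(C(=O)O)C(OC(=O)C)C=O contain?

Taking each segment in turn:
  H2NCH2: –NH2 on an sp³ carbon with no adjacent C=O → amine.
  CO: –C(=O)– with carbon on both sides → ketone.
  CH(CH2SH): pendant –CH2SH → thiol.
  CH2CONHCH2: –C(=O)–N– linkage → amide (the N is not an amine).
  CH(OCOCH3): pendant –OC(=O)CH3: an acyloxy group → ester.
  CO: –C(=O)– with carbon on both sides → ketone.
  CH(COOH): pendant –COOH: carbonyl C bonded to C and –OH → carboxylic acid.
  CO: –C(=O)– with carbon on both sides → ketone.
  CH(COOCH3): pendant –COOCH3: carbonyl C bonded to C and –OCH3 → ester.
  CH(COOH): pendant –COOH: carbonyl C bonded to C and –OH → carboxylic acid.
  CH(COOCH3): pendant –COOCH3: carbonyl C bonded to C and –OCH3 → ester.
  CH(COOH): pendant –COOH: carbonyl C bonded to C and –OH → carboxylic acid.
  CH(OCOCH3): pendant –OC(=O)CH3: an acyloxy group → ester.
  CHO: terminal –CHO: carbonyl C bonded to H and C → aldehyde.
Carboxylic acid appears at: CH(COOH), CH(COOH), CH(COOH) → 3.

3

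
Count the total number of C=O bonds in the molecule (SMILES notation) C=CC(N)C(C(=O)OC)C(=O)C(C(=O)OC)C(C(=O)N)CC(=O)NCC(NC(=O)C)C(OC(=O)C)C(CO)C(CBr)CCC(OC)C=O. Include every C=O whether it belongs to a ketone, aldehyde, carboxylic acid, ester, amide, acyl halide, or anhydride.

8

CH(COOCH3): ester, 1 C=O (running total 1).
CO: ketone, 1 C=O (running total 2).
CH(COOCH3): ester, 1 C=O (running total 3).
CH(CONH2): amide, 1 C=O (running total 4).
CH2CONHCH2: amide, 1 C=O (running total 5).
CH(NHCOCH3): amide, 1 C=O (running total 6).
CH(OCOCH3): ester, 1 C=O (running total 7).
CHO: aldehyde, 1 C=O (running total 8).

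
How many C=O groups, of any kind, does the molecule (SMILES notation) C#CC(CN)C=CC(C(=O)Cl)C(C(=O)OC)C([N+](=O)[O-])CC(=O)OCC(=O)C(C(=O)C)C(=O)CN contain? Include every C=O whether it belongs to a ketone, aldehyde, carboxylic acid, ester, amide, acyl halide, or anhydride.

CH(COCl): acyl halide, 1 C=O (running total 1).
CH(COOCH3): ester, 1 C=O (running total 2).
CH2COOCH2: ester, 1 C=O (running total 3).
CO: ketone, 1 C=O (running total 4).
CH(COCH3): ketone, 1 C=O (running total 5).
CO: ketone, 1 C=O (running total 6).

6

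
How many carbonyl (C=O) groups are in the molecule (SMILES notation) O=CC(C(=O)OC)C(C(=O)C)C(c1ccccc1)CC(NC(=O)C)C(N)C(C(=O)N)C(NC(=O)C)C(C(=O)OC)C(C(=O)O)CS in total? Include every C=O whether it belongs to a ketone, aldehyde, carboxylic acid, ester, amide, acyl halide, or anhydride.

8

OHC: aldehyde, 1 C=O (running total 1).
CH(COOCH3): ester, 1 C=O (running total 2).
CH(COCH3): ketone, 1 C=O (running total 3).
CH(NHCOCH3): amide, 1 C=O (running total 4).
CH(CONH2): amide, 1 C=O (running total 5).
CH(NHCOCH3): amide, 1 C=O (running total 6).
CH(COOCH3): ester, 1 C=O (running total 7).
CH(COOH): carboxylic acid, 1 C=O (running total 8).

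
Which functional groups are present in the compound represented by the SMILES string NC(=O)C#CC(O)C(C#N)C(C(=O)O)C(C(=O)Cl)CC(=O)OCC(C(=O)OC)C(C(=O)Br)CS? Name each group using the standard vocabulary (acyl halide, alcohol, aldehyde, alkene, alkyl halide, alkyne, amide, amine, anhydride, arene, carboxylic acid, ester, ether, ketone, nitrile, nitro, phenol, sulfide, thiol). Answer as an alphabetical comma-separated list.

–C(=O)NH2: carbonyl C bonded to C and to N → amide (the N is not a separate amine).
C≡C triple bond → alkyne.
–OH on an sp³ carbon → alcohol (secondary).
pendant –C≡N: nitrile.
pendant –COOH: carbonyl C bonded to C and –OH → carboxylic acid.
pendant –C(=O)X: carbonyl C bonded to C and halogen → acyl halide.
–C(=O)–O–C with C on the carbonyl side → ester.
pendant –COOCH3: carbonyl C bonded to C and –OCH3 → ester.
pendant –C(=O)X: carbonyl C bonded to C and halogen → acyl halide.
–SH on an sp³ carbon → thiol.

acyl halide, alcohol, alkyne, amide, carboxylic acid, ester, nitrile, thiol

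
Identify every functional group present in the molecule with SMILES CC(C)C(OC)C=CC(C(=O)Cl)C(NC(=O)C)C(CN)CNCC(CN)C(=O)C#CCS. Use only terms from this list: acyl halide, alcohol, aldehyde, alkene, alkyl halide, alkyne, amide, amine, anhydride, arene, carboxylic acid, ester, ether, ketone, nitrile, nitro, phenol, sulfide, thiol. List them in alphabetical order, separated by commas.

pendant –OCH3: C–O–C with sp³ C, no adjacent C=O → ether.
C=C double bond → alkene.
pendant –C(=O)X: carbonyl C bonded to C and halogen → acyl halide.
pendant –NHC(=O)CH3: N bonded to a carbonyl → amide (not amine).
pendant –CH2NH2: N on sp³ C, no adjacent C=O → amine.
C–N–C with sp³ carbons and no adjacent C=O → amine (secondary).
pendant –CH2NH2: N on sp³ C, no adjacent C=O → amine.
–C(=O)– with carbon on both sides → ketone.
C≡C triple bond → alkyne.
–SH on an sp³ carbon → thiol.

acyl halide, alkene, alkyne, amide, amine, ether, ketone, thiol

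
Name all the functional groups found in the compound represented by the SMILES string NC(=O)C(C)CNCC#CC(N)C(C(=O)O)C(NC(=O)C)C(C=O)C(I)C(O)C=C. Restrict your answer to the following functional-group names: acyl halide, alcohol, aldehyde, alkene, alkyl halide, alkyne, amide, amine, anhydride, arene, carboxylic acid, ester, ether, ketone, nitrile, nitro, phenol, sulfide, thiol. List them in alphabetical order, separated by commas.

Reading the structure from left to right:
  H2NCO: –C(=O)NH2: carbonyl C bonded to C and to N → amide (the N is not a separate amine).
  CH2NHCH2: C–N–C with sp³ carbons and no adjacent C=O → amine (secondary).
  C≡C: C≡C triple bond → alkyne.
  CH(NH2): –NH2 on an sp³ carbon with no adjacent C=O → amine.
  CH(COOH): pendant –COOH: carbonyl C bonded to C and –OH → carboxylic acid.
  CH(NHCOCH3): pendant –NHC(=O)CH3: N bonded to a carbonyl → amide (not amine).
  CH(CHO): pendant –CHO: carbonyl C bonded to C and H → aldehyde.
  CH(I): halogen on an sp³ carbon → alkyl halide.
  CH(OH): –OH on an sp³ carbon → alcohol (secondary).
  CH=CH2: C=C double bond → alkene.

alcohol, aldehyde, alkene, alkyl halide, alkyne, amide, amine, carboxylic acid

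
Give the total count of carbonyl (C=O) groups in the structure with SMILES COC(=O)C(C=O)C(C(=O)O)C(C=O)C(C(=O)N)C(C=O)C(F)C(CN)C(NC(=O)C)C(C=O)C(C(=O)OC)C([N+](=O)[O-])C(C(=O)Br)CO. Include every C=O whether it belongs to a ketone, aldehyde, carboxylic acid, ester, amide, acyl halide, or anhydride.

CH3OOC: ester, 1 C=O (running total 1).
CH(CHO): aldehyde, 1 C=O (running total 2).
CH(COOH): carboxylic acid, 1 C=O (running total 3).
CH(CHO): aldehyde, 1 C=O (running total 4).
CH(CONH2): amide, 1 C=O (running total 5).
CH(CHO): aldehyde, 1 C=O (running total 6).
CH(NHCOCH3): amide, 1 C=O (running total 7).
CH(CHO): aldehyde, 1 C=O (running total 8).
CH(COOCH3): ester, 1 C=O (running total 9).
CH(COBr): acyl halide, 1 C=O (running total 10).

10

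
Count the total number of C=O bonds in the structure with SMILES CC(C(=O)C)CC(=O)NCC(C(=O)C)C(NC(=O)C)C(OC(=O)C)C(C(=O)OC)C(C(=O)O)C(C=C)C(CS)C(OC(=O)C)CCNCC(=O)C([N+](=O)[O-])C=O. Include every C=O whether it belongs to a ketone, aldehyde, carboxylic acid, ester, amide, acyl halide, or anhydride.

10

CH(COCH3): ketone, 1 C=O (running total 1).
CH2CONHCH2: amide, 1 C=O (running total 2).
CH(COCH3): ketone, 1 C=O (running total 3).
CH(NHCOCH3): amide, 1 C=O (running total 4).
CH(OCOCH3): ester, 1 C=O (running total 5).
CH(COOCH3): ester, 1 C=O (running total 6).
CH(COOH): carboxylic acid, 1 C=O (running total 7).
CH(OCOCH3): ester, 1 C=O (running total 8).
CO: ketone, 1 C=O (running total 9).
CHO: aldehyde, 1 C=O (running total 10).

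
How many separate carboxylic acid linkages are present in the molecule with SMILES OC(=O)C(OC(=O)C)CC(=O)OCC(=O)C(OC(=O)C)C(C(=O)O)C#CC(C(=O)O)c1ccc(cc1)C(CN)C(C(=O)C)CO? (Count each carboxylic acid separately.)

3

Reading the structure from left to right:
  HOOC: –COOH: carbonyl C bonded to –OH and C → carboxylic acid (the –OH is not a separate alcohol).
  CH(OCOCH3): pendant –OC(=O)CH3: an acyloxy group → ester.
  CH2COOCH2: –C(=O)–O–C with C on the carbonyl side → ester.
  CO: –C(=O)– with carbon on both sides → ketone.
  CH(OCOCH3): pendant –OC(=O)CH3: an acyloxy group → ester.
  CH(COOH): pendant –COOH: carbonyl C bonded to C and –OH → carboxylic acid.
  C≡C: C≡C triple bond → alkyne.
  CH(COOH): pendant –COOH: carbonyl C bonded to C and –OH → carboxylic acid.
  C6H4: para-disubstituted benzene ring → arene.
  CH(CH2NH2): pendant –CH2NH2: N on sp³ C, no adjacent C=O → amine.
  CH(COCH3): pendant –COCH3: carbonyl C bonded to two carbons → ketone.
  CH2OH: –OH on an sp³ carbon → alcohol.
Carboxylic acid appears at: HOOC, CH(COOH), CH(COOH) → 3.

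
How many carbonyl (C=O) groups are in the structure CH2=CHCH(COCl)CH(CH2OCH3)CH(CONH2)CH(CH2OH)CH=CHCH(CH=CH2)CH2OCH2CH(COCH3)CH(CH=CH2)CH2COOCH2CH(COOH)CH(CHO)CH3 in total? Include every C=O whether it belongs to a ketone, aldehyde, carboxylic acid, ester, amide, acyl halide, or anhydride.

CH(COCl): acyl halide, 1 C=O (running total 1).
CH(CONH2): amide, 1 C=O (running total 2).
CH(COCH3): ketone, 1 C=O (running total 3).
CH2COOCH2: ester, 1 C=O (running total 4).
CH(COOH): carboxylic acid, 1 C=O (running total 5).
CH(CHO): aldehyde, 1 C=O (running total 6).

6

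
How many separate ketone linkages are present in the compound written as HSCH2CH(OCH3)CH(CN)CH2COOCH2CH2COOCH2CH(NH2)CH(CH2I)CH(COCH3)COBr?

Working along the chain:
  HSCH2: –SH on an sp³ carbon → thiol.
  CH(OCH3): pendant –OCH3: C–O–C with sp³ C, no adjacent C=O → ether.
  CH(CN): pendant –C≡N: nitrile.
  CH2COOCH2: –C(=O)–O–C with C on the carbonyl side → ester.
  CH2COOCH2: –C(=O)–O–C with C on the carbonyl side → ester.
  CH(NH2): –NH2 on an sp³ carbon with no adjacent C=O → amine.
  CH(CH2I): pendant –CH2X: halogen on sp³ carbon → alkyl halide.
  CH(COCH3): pendant –COCH3: carbonyl C bonded to two carbons → ketone.
  COBr: –C(=O)Br: carbonyl C bonded to C and to a halogen → acyl halide (not alkyl halide).
Ketone appears at: CH(COCH3) → 1.

1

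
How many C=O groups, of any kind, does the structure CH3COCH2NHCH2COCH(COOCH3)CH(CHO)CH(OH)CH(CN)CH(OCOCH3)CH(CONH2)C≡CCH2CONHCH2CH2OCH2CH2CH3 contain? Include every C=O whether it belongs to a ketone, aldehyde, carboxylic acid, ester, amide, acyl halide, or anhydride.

7

CO: ketone, 1 C=O (running total 1).
CO: ketone, 1 C=O (running total 2).
CH(COOCH3): ester, 1 C=O (running total 3).
CH(CHO): aldehyde, 1 C=O (running total 4).
CH(OCOCH3): ester, 1 C=O (running total 5).
CH(CONH2): amide, 1 C=O (running total 6).
CH2CONHCH2: amide, 1 C=O (running total 7).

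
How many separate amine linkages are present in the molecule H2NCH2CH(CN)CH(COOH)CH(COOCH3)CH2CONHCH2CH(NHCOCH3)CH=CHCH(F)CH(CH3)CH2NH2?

Working along the chain:
  H2NCH2: –NH2 on an sp³ carbon with no adjacent C=O → amine.
  CH(CN): pendant –C≡N: nitrile.
  CH(COOH): pendant –COOH: carbonyl C bonded to C and –OH → carboxylic acid.
  CH(COOCH3): pendant –COOCH3: carbonyl C bonded to C and –OCH3 → ester.
  CH2CONHCH2: –C(=O)–N– linkage → amide (the N is not an amine).
  CH(NHCOCH3): pendant –NHC(=O)CH3: N bonded to a carbonyl → amide (not amine).
  CH=CH: C=C double bond → alkene.
  CH(F): halogen on an sp³ carbon → alkyl halide.
  CH2NH2: –NH2 on an sp³ carbon with no adjacent C=O → amine.
Amine appears at: H2NCH2, CH2NH2 → 2.

2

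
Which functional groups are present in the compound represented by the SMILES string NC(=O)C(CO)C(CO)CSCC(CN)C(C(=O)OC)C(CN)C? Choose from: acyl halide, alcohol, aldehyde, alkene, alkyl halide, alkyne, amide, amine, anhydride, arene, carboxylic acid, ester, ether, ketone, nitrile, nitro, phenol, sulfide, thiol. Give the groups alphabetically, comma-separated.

alcohol, amide, amine, ester, sulfide

Working along the chain:
  H2NCO: –C(=O)NH2: carbonyl C bonded to C and to N → amide (the N is not a separate amine).
  CH(CH2OH): pendant –CH2OH on an sp³ backbone C → alcohol.
  CH(CH2OH): pendant –CH2OH on an sp³ backbone C → alcohol.
  CH2SCH2: C–S–C linkage → sulfide (thioether).
  CH(CH2NH2): pendant –CH2NH2: N on sp³ C, no adjacent C=O → amine.
  CH(COOCH3): pendant –COOCH3: carbonyl C bonded to C and –OCH3 → ester.
  CH(CH2NH2): pendant –CH2NH2: N on sp³ C, no adjacent C=O → amine.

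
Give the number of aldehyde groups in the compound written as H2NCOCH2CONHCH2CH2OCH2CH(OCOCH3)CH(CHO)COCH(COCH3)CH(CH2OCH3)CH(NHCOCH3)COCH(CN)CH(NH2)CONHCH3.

Taking each segment in turn:
  H2NCO: –C(=O)NH2: carbonyl C bonded to C and to N → amide (the N is not a separate amine).
  CH2CONHCH2: –C(=O)–N– linkage → amide (the N is not an amine).
  CH2OCH2: C–O–C with sp³ carbons on both sides and no adjacent C=O → ether.
  CH(OCOCH3): pendant –OC(=O)CH3: an acyloxy group → ester.
  CH(CHO): pendant –CHO: carbonyl C bonded to C and H → aldehyde.
  CO: –C(=O)– with carbon on both sides → ketone.
  CH(COCH3): pendant –COCH3: carbonyl C bonded to two carbons → ketone.
  CH(CH2OCH3): pendant –CH2OCH3: C–O–C linkage → ether.
  CH(NHCOCH3): pendant –NHC(=O)CH3: N bonded to a carbonyl → amide (not amine).
  CO: –C(=O)– with carbon on both sides → ketone.
  CH(CN): pendant –C≡N: nitrile.
  CH(NH2): –NH2 on an sp³ carbon with no adjacent C=O → amine.
  CONHCH3: –C(=O)NHCH3: carbonyl C bonded to C and to N → amide (the N is not an amine).
Aldehyde appears at: CH(CHO) → 1.

1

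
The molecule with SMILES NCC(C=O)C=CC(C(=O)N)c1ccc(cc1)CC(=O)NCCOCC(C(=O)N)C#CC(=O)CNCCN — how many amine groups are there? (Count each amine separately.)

–NH2 on an sp³ carbon with no adjacent C=O → amine.
pendant –CHO: carbonyl C bonded to C and H → aldehyde.
C=C double bond → alkene.
pendant –CONH2: carbonyl C bonded to C and N → amide.
para-disubstituted benzene ring → arene.
–C(=O)–N– linkage → amide (the N is not an amine).
C–O–C with sp³ carbons on both sides and no adjacent C=O → ether.
pendant –CONH2: carbonyl C bonded to C and N → amide.
C≡C triple bond → alkyne.
–C(=O)– with carbon on both sides → ketone.
C–N–C with sp³ carbons and no adjacent C=O → amine (secondary).
–NH2 on an sp³ carbon with no adjacent C=O → amine.
Amine appears at: H2NCH2, CH2NHCH2, CH2NH2 → 3.

3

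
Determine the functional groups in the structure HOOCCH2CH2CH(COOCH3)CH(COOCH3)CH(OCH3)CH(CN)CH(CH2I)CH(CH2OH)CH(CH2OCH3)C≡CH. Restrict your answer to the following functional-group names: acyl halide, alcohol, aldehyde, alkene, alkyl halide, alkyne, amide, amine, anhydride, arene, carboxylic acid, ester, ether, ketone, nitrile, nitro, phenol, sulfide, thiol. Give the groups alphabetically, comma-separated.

Taking each segment in turn:
  HOOC: –COOH: carbonyl C bonded to –OH and C → carboxylic acid (the –OH is not a separate alcohol).
  CH(COOCH3): pendant –COOCH3: carbonyl C bonded to C and –OCH3 → ester.
  CH(COOCH3): pendant –COOCH3: carbonyl C bonded to C and –OCH3 → ester.
  CH(OCH3): pendant –OCH3: C–O–C with sp³ C, no adjacent C=O → ether.
  CH(CN): pendant –C≡N: nitrile.
  CH(CH2I): pendant –CH2X: halogen on sp³ carbon → alkyl halide.
  CH(CH2OH): pendant –CH2OH on an sp³ backbone C → alcohol.
  CH(CH2OCH3): pendant –CH2OCH3: C–O–C linkage → ether.
  C≡CH: C≡C triple bond → alkyne.

alcohol, alkyl halide, alkyne, carboxylic acid, ester, ether, nitrile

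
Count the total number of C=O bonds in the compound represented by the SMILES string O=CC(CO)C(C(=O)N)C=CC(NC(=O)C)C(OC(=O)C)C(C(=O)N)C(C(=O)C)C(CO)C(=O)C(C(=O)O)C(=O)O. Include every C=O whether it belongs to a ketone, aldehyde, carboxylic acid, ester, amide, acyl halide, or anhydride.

9

OHC: aldehyde, 1 C=O (running total 1).
CH(CONH2): amide, 1 C=O (running total 2).
CH(NHCOCH3): amide, 1 C=O (running total 3).
CH(OCOCH3): ester, 1 C=O (running total 4).
CH(CONH2): amide, 1 C=O (running total 5).
CH(COCH3): ketone, 1 C=O (running total 6).
CO: ketone, 1 C=O (running total 7).
CH(COOH): carboxylic acid, 1 C=O (running total 8).
COOH: carboxylic acid, 1 C=O (running total 9).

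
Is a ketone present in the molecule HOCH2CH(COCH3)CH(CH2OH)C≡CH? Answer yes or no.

yes

Working along the chain:
  HOCH2: HO– on an sp³ carbon → alcohol.
  CH(COCH3): pendant –COCH3: carbonyl C bonded to two carbons → ketone.
  CH(CH2OH): pendant –CH2OH on an sp³ backbone C → alcohol.
  C≡CH: C≡C triple bond → alkyne.
The CH(COCH3) segment supplies the ketone: pendant –COCH3: carbonyl C bonded to two carbons → ketone.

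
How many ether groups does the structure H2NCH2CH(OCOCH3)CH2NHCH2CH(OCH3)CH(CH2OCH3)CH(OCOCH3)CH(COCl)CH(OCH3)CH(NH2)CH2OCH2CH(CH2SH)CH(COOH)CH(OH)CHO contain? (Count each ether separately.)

4

Working along the chain:
  H2NCH2: –NH2 on an sp³ carbon with no adjacent C=O → amine.
  CH(OCOCH3): pendant –OC(=O)CH3: an acyloxy group → ester.
  CH2NHCH2: C–N–C with sp³ carbons and no adjacent C=O → amine (secondary).
  CH(OCH3): pendant –OCH3: C–O–C with sp³ C, no adjacent C=O → ether.
  CH(CH2OCH3): pendant –CH2OCH3: C–O–C linkage → ether.
  CH(OCOCH3): pendant –OC(=O)CH3: an acyloxy group → ester.
  CH(COCl): pendant –C(=O)X: carbonyl C bonded to C and halogen → acyl halide.
  CH(OCH3): pendant –OCH3: C–O–C with sp³ C, no adjacent C=O → ether.
  CH(NH2): –NH2 on an sp³ carbon with no adjacent C=O → amine.
  CH2OCH2: C–O–C with sp³ carbons on both sides and no adjacent C=O → ether.
  CH(CH2SH): pendant –CH2SH → thiol.
  CH(COOH): pendant –COOH: carbonyl C bonded to C and –OH → carboxylic acid.
  CH(OH): –OH on an sp³ carbon → alcohol (secondary).
  CHO: terminal –CHO: carbonyl C bonded to H and C → aldehyde.
Ether appears at: CH(OCH3), CH(CH2OCH3), CH(OCH3), CH2OCH2 → 4.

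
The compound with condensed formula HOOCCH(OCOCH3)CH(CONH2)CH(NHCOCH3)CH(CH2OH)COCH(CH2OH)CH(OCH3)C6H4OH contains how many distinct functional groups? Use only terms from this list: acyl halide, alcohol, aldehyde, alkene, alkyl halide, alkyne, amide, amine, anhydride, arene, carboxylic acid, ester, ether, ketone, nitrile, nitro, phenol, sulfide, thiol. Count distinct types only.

–COOH: carbonyl C bonded to –OH and C → carboxylic acid (the –OH is not a separate alcohol).
pendant –OC(=O)CH3: an acyloxy group → ester.
pendant –CONH2: carbonyl C bonded to C and N → amide.
pendant –NHC(=O)CH3: N bonded to a carbonyl → amide (not amine).
pendant –CH2OH on an sp³ backbone C → alcohol.
–C(=O)– with carbon on both sides → ketone.
pendant –CH2OH on an sp³ backbone C → alcohol.
pendant –OCH3: C–O–C with sp³ C, no adjacent C=O → ether.
–OH attached directly to an aromatic ring → phenol (not alcohol); the ring itself is an arene.
Distinct types present: alcohol, amide, arene, carboxylic acid, ester, ether, ketone, phenol.

8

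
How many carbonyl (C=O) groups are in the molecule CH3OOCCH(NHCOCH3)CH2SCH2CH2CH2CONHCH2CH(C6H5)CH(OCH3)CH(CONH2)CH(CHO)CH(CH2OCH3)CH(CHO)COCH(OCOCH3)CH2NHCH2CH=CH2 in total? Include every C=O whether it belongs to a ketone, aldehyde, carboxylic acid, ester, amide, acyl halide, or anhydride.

8

CH3OOC: ester, 1 C=O (running total 1).
CH(NHCOCH3): amide, 1 C=O (running total 2).
CH2CONHCH2: amide, 1 C=O (running total 3).
CH(CONH2): amide, 1 C=O (running total 4).
CH(CHO): aldehyde, 1 C=O (running total 5).
CH(CHO): aldehyde, 1 C=O (running total 6).
CO: ketone, 1 C=O (running total 7).
CH(OCOCH3): ester, 1 C=O (running total 8).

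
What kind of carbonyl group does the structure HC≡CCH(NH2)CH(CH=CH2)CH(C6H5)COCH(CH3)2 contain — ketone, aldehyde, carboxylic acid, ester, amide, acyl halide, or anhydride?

ketone

The carbonyl is in the CO segment: –C(=O)– with carbon on both sides → ketone.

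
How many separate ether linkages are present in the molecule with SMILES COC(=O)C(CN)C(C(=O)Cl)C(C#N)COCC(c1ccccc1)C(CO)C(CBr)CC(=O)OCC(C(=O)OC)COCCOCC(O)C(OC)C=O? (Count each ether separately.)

4

CH3O–C(=O)–: carbonyl C bonded to C and to –OCH3 → ester (not ketone + ether).
pendant –CH2NH2: N on sp³ C, no adjacent C=O → amine.
pendant –C(=O)X: carbonyl C bonded to C and halogen → acyl halide.
pendant –C≡N: nitrile.
C–O–C with sp³ carbons on both sides and no adjacent C=O → ether.
pendant –C6H5: benzene ring → arene.
pendant –CH2OH on an sp³ backbone C → alcohol.
pendant –CH2X: halogen on sp³ carbon → alkyl halide.
–C(=O)–O–C with C on the carbonyl side → ester.
pendant –COOCH3: carbonyl C bonded to C and –OCH3 → ester.
C–O–C with sp³ carbons on both sides and no adjacent C=O → ether.
C–O–C with sp³ carbons on both sides and no adjacent C=O → ether.
–OH on an sp³ carbon → alcohol (secondary).
pendant –OCH3: C–O–C with sp³ C, no adjacent C=O → ether.
terminal –CHO: carbonyl C bonded to H and C → aldehyde.
Ether appears at: CH2OCH2, CH2OCH2, CH2OCH2, CH(OCH3) → 4.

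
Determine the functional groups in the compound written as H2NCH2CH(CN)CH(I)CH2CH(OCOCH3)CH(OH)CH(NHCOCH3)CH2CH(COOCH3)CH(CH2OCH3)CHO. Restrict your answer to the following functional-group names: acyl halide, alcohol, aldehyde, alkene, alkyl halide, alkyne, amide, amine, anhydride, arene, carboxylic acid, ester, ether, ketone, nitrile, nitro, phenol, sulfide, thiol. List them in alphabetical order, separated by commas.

alcohol, aldehyde, alkyl halide, amide, amine, ester, ether, nitrile

–NH2 on an sp³ carbon with no adjacent C=O → amine.
pendant –C≡N: nitrile.
halogen on an sp³ carbon → alkyl halide.
pendant –OC(=O)CH3: an acyloxy group → ester.
–OH on an sp³ carbon → alcohol (secondary).
pendant –NHC(=O)CH3: N bonded to a carbonyl → amide (not amine).
pendant –COOCH3: carbonyl C bonded to C and –OCH3 → ester.
pendant –CH2OCH3: C–O–C linkage → ether.
terminal –CHO: carbonyl C bonded to H and C → aldehyde.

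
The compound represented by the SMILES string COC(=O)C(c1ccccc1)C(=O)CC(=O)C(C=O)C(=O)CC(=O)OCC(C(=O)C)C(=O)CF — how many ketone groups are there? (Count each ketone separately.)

Reading the structure from left to right:
  CH3OOC: CH3O–C(=O)–: carbonyl C bonded to C and to –OCH3 → ester (not ketone + ether).
  CH(C6H5): pendant –C6H5: benzene ring → arene.
  CO: –C(=O)– with carbon on both sides → ketone.
  CO: –C(=O)– with carbon on both sides → ketone.
  CH(CHO): pendant –CHO: carbonyl C bonded to C and H → aldehyde.
  CO: –C(=O)– with carbon on both sides → ketone.
  CH2COOCH2: –C(=O)–O–C with C on the carbonyl side → ester.
  CH(COCH3): pendant –COCH3: carbonyl C bonded to two carbons → ketone.
  CO: –C(=O)– with carbon on both sides → ketone.
  CH2F: halogen on an sp³ carbon → alkyl halide.
Ketone appears at: CO, CO, CO, CH(COCH3), CO → 5.

5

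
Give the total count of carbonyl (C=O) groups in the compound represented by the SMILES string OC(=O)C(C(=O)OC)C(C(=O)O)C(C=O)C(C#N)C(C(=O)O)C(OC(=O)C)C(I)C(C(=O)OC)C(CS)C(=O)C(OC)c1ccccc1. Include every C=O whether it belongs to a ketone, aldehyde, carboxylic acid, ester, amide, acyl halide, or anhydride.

8

HOOC: carboxylic acid, 1 C=O (running total 1).
CH(COOCH3): ester, 1 C=O (running total 2).
CH(COOH): carboxylic acid, 1 C=O (running total 3).
CH(CHO): aldehyde, 1 C=O (running total 4).
CH(COOH): carboxylic acid, 1 C=O (running total 5).
CH(OCOCH3): ester, 1 C=O (running total 6).
CH(COOCH3): ester, 1 C=O (running total 7).
CO: ketone, 1 C=O (running total 8).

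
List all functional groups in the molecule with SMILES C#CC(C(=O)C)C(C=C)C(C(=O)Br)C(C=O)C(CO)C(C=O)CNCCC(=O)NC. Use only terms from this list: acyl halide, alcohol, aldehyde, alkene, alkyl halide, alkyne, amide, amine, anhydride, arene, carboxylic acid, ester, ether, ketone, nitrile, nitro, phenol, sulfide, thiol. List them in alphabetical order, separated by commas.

acyl halide, alcohol, aldehyde, alkene, alkyne, amide, amine, ketone

Working along the chain:
  HC≡C: C≡C triple bond → alkyne.
  CH(COCH3): pendant –COCH3: carbonyl C bonded to two carbons → ketone.
  CH(CH=CH2): pendant –CH=CH2: C=C double bond → alkene.
  CH(COBr): pendant –C(=O)X: carbonyl C bonded to C and halogen → acyl halide.
  CH(CHO): pendant –CHO: carbonyl C bonded to C and H → aldehyde.
  CH(CH2OH): pendant –CH2OH on an sp³ backbone C → alcohol.
  CH(CHO): pendant –CHO: carbonyl C bonded to C and H → aldehyde.
  CH2NHCH2: C–N–C with sp³ carbons and no adjacent C=O → amine (secondary).
  CONHCH3: –C(=O)NHCH3: carbonyl C bonded to C and to N → amide (the N is not an amine).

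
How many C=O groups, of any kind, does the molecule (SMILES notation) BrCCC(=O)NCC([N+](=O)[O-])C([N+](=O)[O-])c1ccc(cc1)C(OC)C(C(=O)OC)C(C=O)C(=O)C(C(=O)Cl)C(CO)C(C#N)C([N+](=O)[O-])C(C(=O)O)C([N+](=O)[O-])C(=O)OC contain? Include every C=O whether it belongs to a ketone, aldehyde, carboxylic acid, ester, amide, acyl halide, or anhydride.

7

CH2CONHCH2: amide, 1 C=O (running total 1).
CH(COOCH3): ester, 1 C=O (running total 2).
CH(CHO): aldehyde, 1 C=O (running total 3).
CO: ketone, 1 C=O (running total 4).
CH(COCl): acyl halide, 1 C=O (running total 5).
CH(COOH): carboxylic acid, 1 C=O (running total 6).
COOCH3: ester, 1 C=O (running total 7).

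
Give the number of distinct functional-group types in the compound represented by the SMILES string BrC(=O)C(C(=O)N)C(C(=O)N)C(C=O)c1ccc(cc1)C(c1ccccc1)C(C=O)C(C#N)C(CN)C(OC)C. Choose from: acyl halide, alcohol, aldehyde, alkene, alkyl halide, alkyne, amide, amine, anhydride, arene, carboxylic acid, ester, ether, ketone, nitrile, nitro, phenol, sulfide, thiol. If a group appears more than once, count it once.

–C(=O)Br: carbonyl C bonded to C and to a halogen → acyl halide (not alkyl halide).
pendant –CONH2: carbonyl C bonded to C and N → amide.
pendant –CONH2: carbonyl C bonded to C and N → amide.
pendant –CHO: carbonyl C bonded to C and H → aldehyde.
para-disubstituted benzene ring → arene.
pendant –C6H5: benzene ring → arene.
pendant –CHO: carbonyl C bonded to C and H → aldehyde.
pendant –C≡N: nitrile.
pendant –CH2NH2: N on sp³ C, no adjacent C=O → amine.
pendant –OCH3: C–O–C with sp³ C, no adjacent C=O → ether.
Distinct types present: acyl halide, aldehyde, amide, amine, arene, ether, nitrile.

7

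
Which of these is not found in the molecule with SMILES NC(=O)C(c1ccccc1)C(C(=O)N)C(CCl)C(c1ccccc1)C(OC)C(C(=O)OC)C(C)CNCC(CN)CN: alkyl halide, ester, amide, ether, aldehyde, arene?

ester: present (CH(COOCH3) — pendant –COOCH3: carbonyl C bonded to C and –OCH3 → ester).
alkyl halide: present (CH(CH2Cl) — pendant –CH2X: halogen on sp³ carbon → alkyl halide).
ether: present (CH(OCH3) — pendant –OCH3: C–O–C with sp³ C, no adjacent C=O → ether).
amide: present (H2NCO — –C(=O)NH2: carbonyl C bonded to C and to N → amide (the N is not a separate amine)).
arene: present (CH(C6H5) — pendant –C6H5: benzene ring → arene).
aldehyde: no segment matches this pattern.

aldehyde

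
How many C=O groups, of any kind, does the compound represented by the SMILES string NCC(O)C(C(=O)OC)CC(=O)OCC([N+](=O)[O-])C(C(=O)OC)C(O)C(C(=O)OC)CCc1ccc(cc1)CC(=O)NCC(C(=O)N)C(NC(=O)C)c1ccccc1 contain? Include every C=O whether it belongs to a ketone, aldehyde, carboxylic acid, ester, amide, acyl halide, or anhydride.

7

CH(COOCH3): ester, 1 C=O (running total 1).
CH2COOCH2: ester, 1 C=O (running total 2).
CH(COOCH3): ester, 1 C=O (running total 3).
CH(COOCH3): ester, 1 C=O (running total 4).
CH2CONHCH2: amide, 1 C=O (running total 5).
CH(CONH2): amide, 1 C=O (running total 6).
CH(NHCOCH3): amide, 1 C=O (running total 7).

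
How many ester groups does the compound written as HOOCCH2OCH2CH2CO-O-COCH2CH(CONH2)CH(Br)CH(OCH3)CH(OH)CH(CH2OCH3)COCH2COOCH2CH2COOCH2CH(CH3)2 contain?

2

Reading the structure from left to right:
  HOOC: –COOH: carbonyl C bonded to –OH and C → carboxylic acid (the –OH is not a separate alcohol).
  CH2OCH2: C–O–C with sp³ carbons on both sides and no adjacent C=O → ether.
  CH2CO-O-COCH2: two acyl groups sharing one oxygen, –C(=O)–O–C(=O)– → anhydride.
  CH(CONH2): pendant –CONH2: carbonyl C bonded to C and N → amide.
  CH(Br): halogen on an sp³ carbon → alkyl halide.
  CH(OCH3): pendant –OCH3: C–O–C with sp³ C, no adjacent C=O → ether.
  CH(OH): –OH on an sp³ carbon → alcohol (secondary).
  CH(CH2OCH3): pendant –CH2OCH3: C–O–C linkage → ether.
  CO: –C(=O)– with carbon on both sides → ketone.
  CH2COOCH2: –C(=O)–O–C with C on the carbonyl side → ester.
  CH2COOCH2: –C(=O)–O–C with C on the carbonyl side → ester.
Ester appears at: CH2COOCH2, CH2COOCH2 → 2.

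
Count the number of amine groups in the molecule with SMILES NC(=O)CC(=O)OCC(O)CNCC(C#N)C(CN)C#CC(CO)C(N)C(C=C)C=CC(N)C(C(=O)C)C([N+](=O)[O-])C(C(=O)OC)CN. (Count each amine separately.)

5

Reading the structure from left to right:
  H2NCO: –C(=O)NH2: carbonyl C bonded to C and to N → amide (the N is not a separate amine).
  CH2COOCH2: –C(=O)–O–C with C on the carbonyl side → ester.
  CH(OH): –OH on an sp³ carbon → alcohol (secondary).
  CH2NHCH2: C–N–C with sp³ carbons and no adjacent C=O → amine (secondary).
  CH(CN): pendant –C≡N: nitrile.
  CH(CH2NH2): pendant –CH2NH2: N on sp³ C, no adjacent C=O → amine.
  C≡C: C≡C triple bond → alkyne.
  CH(CH2OH): pendant –CH2OH on an sp³ backbone C → alcohol.
  CH(NH2): –NH2 on an sp³ carbon with no adjacent C=O → amine.
  CH(CH=CH2): pendant –CH=CH2: C=C double bond → alkene.
  CH=CH: C=C double bond → alkene.
  CH(NH2): –NH2 on an sp³ carbon with no adjacent C=O → amine.
  CH(COCH3): pendant –COCH3: carbonyl C bonded to two carbons → ketone.
  CH(NO2): –NO2 on an sp³ carbon → nitro (the N=O is not a carbonyl).
  CH(COOCH3): pendant –COOCH3: carbonyl C bonded to C and –OCH3 → ester.
  CH2NH2: –NH2 on an sp³ carbon with no adjacent C=O → amine.
Amine appears at: CH2NHCH2, CH(CH2NH2), CH(NH2), CH(NH2), CH2NH2 → 5.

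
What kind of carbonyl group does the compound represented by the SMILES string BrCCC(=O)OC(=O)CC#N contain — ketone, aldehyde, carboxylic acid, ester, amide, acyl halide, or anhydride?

anhydride

The carbonyl is in the CH2CO-O-COCH2 segment: two acyl groups sharing one oxygen, –C(=O)–O–C(=O)– → anhydride.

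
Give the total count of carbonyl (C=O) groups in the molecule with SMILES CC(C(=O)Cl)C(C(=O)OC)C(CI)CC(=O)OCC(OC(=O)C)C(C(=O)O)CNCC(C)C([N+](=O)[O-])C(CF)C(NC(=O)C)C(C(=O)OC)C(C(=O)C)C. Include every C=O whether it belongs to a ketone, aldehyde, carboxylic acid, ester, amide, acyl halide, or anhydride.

8

CH(COCl): acyl halide, 1 C=O (running total 1).
CH(COOCH3): ester, 1 C=O (running total 2).
CH2COOCH2: ester, 1 C=O (running total 3).
CH(OCOCH3): ester, 1 C=O (running total 4).
CH(COOH): carboxylic acid, 1 C=O (running total 5).
CH(NHCOCH3): amide, 1 C=O (running total 6).
CH(COOCH3): ester, 1 C=O (running total 7).
CH(COCH3): ketone, 1 C=O (running total 8).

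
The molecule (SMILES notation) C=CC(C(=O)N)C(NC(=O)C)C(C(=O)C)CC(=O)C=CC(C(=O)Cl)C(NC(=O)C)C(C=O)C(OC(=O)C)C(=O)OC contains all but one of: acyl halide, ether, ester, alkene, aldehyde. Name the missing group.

aldehyde: present (CH(CHO) — pendant –CHO: carbonyl C bonded to C and H → aldehyde).
alkene: present (CH2=CH — C=C double bond → alkene).
acyl halide: present (CH(COCl) — pendant –C(=O)X: carbonyl C bonded to C and halogen → acyl halide).
ester: present (CH(OCOCH3) — pendant –OC(=O)CH3: an acyloxy group → ester).
ether: absent. In each of CH(OCOCH3) and COOCH3, the C–O–C oxygen is adjacent to a C=O, so it belongs to an ester, not an ether.

ether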